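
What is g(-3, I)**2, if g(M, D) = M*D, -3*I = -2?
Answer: 4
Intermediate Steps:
I = 2/3 (I = -1/3*(-2) = 2/3 ≈ 0.66667)
g(M, D) = D*M
g(-3, I)**2 = ((2/3)*(-3))**2 = (-2)**2 = 4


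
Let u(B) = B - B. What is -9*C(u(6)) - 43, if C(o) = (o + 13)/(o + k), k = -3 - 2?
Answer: -98/5 ≈ -19.600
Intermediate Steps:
k = -5
u(B) = 0
C(o) = (13 + o)/(-5 + o) (C(o) = (o + 13)/(o - 5) = (13 + o)/(-5 + o))
-9*C(u(6)) - 43 = -9*(13 + 0)/(-5 + 0) - 43 = -9*13/(-5) - 43 = -(-9)*13/5 - 43 = -9*(-13/5) - 43 = 117/5 - 43 = -98/5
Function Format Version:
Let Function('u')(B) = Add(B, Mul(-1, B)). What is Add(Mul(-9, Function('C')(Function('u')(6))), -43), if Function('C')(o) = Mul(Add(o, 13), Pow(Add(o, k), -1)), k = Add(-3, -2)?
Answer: Rational(-98, 5) ≈ -19.600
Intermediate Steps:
k = -5
Function('u')(B) = 0
Function('C')(o) = Mul(Pow(Add(-5, o), -1), Add(13, o)) (Function('C')(o) = Mul(Add(o, 13), Pow(Add(o, -5), -1)) = Mul(Add(13, o), Pow(Add(-5, o), -1)) = Mul(Pow(Add(-5, o), -1), Add(13, o)))
Add(Mul(-9, Function('C')(Function('u')(6))), -43) = Add(Mul(-9, Mul(Pow(Add(-5, 0), -1), Add(13, 0))), -43) = Add(Mul(-9, Mul(Pow(-5, -1), 13)), -43) = Add(Mul(-9, Mul(Rational(-1, 5), 13)), -43) = Add(Mul(-9, Rational(-13, 5)), -43) = Add(Rational(117, 5), -43) = Rational(-98, 5)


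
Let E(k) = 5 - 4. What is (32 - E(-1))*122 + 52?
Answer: 3834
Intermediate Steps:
E(k) = 1
(32 - E(-1))*122 + 52 = (32 - 1*1)*122 + 52 = (32 - 1)*122 + 52 = 31*122 + 52 = 3782 + 52 = 3834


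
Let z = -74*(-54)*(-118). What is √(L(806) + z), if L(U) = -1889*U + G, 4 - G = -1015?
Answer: I*√1993043 ≈ 1411.8*I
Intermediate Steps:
G = 1019 (G = 4 - 1*(-1015) = 4 + 1015 = 1019)
z = -471528 (z = 3996*(-118) = -471528)
L(U) = 1019 - 1889*U (L(U) = -1889*U + 1019 = 1019 - 1889*U)
√(L(806) + z) = √((1019 - 1889*806) - 471528) = √((1019 - 1522534) - 471528) = √(-1521515 - 471528) = √(-1993043) = I*√1993043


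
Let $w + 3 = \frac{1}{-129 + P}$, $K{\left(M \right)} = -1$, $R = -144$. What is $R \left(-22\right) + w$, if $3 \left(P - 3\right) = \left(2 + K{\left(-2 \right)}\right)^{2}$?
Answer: $\frac{1193202}{377} \approx 3165.0$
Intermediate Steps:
$P = \frac{10}{3}$ ($P = 3 + \frac{\left(2 - 1\right)^{2}}{3} = 3 + \frac{1^{2}}{3} = 3 + \frac{1}{3} \cdot 1 = 3 + \frac{1}{3} = \frac{10}{3} \approx 3.3333$)
$w = - \frac{1134}{377}$ ($w = -3 + \frac{1}{-129 + \frac{10}{3}} = -3 + \frac{1}{- \frac{377}{3}} = -3 - \frac{3}{377} = - \frac{1134}{377} \approx -3.008$)
$R \left(-22\right) + w = \left(-144\right) \left(-22\right) - \frac{1134}{377} = 3168 - \frac{1134}{377} = \frac{1193202}{377}$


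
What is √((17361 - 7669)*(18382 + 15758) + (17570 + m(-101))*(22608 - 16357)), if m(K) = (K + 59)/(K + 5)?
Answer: √7051482957/4 ≈ 20993.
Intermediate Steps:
m(K) = (59 + K)/(5 + K)
√((17361 - 7669)*(18382 + 15758) + (17570 + m(-101))*(22608 - 16357)) = √((17361 - 7669)*(18382 + 15758) + (17570 + (59 - 101)/(5 - 101))*(22608 - 16357)) = √(9692*34140 + (17570 - 42/(-96))*6251) = √(330884880 + (17570 - 1/96*(-42))*6251) = √(330884880 + (17570 + 7/16)*6251) = √(330884880 + (281127/16)*6251) = √(330884880 + 1757324877/16) = √(7051482957/16) = √7051482957/4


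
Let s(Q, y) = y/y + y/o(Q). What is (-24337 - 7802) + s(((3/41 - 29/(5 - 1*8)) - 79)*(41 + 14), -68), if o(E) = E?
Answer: -15058090846/468545 ≈ -32138.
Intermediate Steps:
s(Q, y) = 1 + y/Q (s(Q, y) = y/y + y/Q = 1 + y/Q)
(-24337 - 7802) + s(((3/41 - 29/(5 - 1*8)) - 79)*(41 + 14), -68) = (-24337 - 7802) + (((3/41 - 29/(5 - 1*8)) - 79)*(41 + 14) - 68)/((((3/41 - 29/(5 - 1*8)) - 79)*(41 + 14))) = -32139 + (((3*(1/41) - 29/(5 - 8)) - 79)*55 - 68)/((((3*(1/41) - 29/(5 - 8)) - 79)*55)) = -32139 + (((3/41 - 29/(-3)) - 79)*55 - 68)/((((3/41 - 29/(-3)) - 79)*55)) = -32139 + (((3/41 - 29*(-1/3)) - 79)*55 - 68)/((((3/41 - 29*(-1/3)) - 79)*55)) = -32139 + (((3/41 + 29/3) - 79)*55 - 68)/((((3/41 + 29/3) - 79)*55)) = -32139 + ((1198/123 - 79)*55 - 68)/(((1198/123 - 79)*55)) = -32139 + (-8519/123*55 - 68)/((-8519/123*55)) = -32139 + (-468545/123 - 68)/(-468545/123) = -32139 - 123/468545*(-476909/123) = -32139 + 476909/468545 = -15058090846/468545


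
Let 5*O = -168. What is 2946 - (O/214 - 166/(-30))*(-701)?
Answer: 10777259/1605 ≈ 6714.8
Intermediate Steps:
O = -168/5 (O = (⅕)*(-168) = -168/5 ≈ -33.600)
2946 - (O/214 - 166/(-30))*(-701) = 2946 - (-168/5/214 - 166/(-30))*(-701) = 2946 - (-168/5*1/214 - 166*(-1/30))*(-701) = 2946 - (-84/535 + 83/15)*(-701) = 2946 - 8629*(-701)/1605 = 2946 - 1*(-6048929/1605) = 2946 + 6048929/1605 = 10777259/1605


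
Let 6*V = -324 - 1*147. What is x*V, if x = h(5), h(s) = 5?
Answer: -785/2 ≈ -392.50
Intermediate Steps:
V = -157/2 (V = (-324 - 1*147)/6 = (-324 - 147)/6 = (1/6)*(-471) = -157/2 ≈ -78.500)
x = 5
x*V = 5*(-157/2) = -785/2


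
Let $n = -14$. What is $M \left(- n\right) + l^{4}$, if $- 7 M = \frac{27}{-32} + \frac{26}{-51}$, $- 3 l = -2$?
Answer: $\frac{63995}{22032} \approx 2.9046$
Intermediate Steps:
$l = \frac{2}{3}$ ($l = \left(- \frac{1}{3}\right) \left(-2\right) = \frac{2}{3} \approx 0.66667$)
$M = \frac{2209}{11424}$ ($M = - \frac{\frac{27}{-32} + \frac{26}{-51}}{7} = - \frac{27 \left(- \frac{1}{32}\right) + 26 \left(- \frac{1}{51}\right)}{7} = - \frac{- \frac{27}{32} - \frac{26}{51}}{7} = \left(- \frac{1}{7}\right) \left(- \frac{2209}{1632}\right) = \frac{2209}{11424} \approx 0.19336$)
$M \left(- n\right) + l^{4} = \frac{2209 \left(\left(-1\right) \left(-14\right)\right)}{11424} + \left(\frac{2}{3}\right)^{4} = \frac{2209}{11424} \cdot 14 + \frac{16}{81} = \frac{2209}{816} + \frac{16}{81} = \frac{63995}{22032}$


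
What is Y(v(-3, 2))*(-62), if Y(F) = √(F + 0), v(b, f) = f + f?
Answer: -124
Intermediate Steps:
v(b, f) = 2*f
Y(F) = √F
Y(v(-3, 2))*(-62) = √(2*2)*(-62) = √4*(-62) = 2*(-62) = -124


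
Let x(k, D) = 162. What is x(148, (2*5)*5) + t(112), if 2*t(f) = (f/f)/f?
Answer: 36289/224 ≈ 162.00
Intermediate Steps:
t(f) = 1/(2*f) (t(f) = ((f/f)/f)/2 = (1/f)/2 = 1/(2*f))
x(148, (2*5)*5) + t(112) = 162 + (½)/112 = 162 + (½)*(1/112) = 162 + 1/224 = 36289/224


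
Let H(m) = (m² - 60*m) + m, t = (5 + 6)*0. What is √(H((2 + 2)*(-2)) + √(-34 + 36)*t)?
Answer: 2*√134 ≈ 23.152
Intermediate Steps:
t = 0 (t = 11*0 = 0)
H(m) = m² - 59*m
√(H((2 + 2)*(-2)) + √(-34 + 36)*t) = √(((2 + 2)*(-2))*(-59 + (2 + 2)*(-2)) + √(-34 + 36)*0) = √((4*(-2))*(-59 + 4*(-2)) + √2*0) = √(-8*(-59 - 8) + 0) = √(-8*(-67) + 0) = √(536 + 0) = √536 = 2*√134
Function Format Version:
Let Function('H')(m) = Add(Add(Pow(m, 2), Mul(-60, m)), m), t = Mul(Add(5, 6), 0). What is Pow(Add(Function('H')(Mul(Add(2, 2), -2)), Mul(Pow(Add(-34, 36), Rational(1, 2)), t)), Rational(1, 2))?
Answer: Mul(2, Pow(134, Rational(1, 2))) ≈ 23.152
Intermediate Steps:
t = 0 (t = Mul(11, 0) = 0)
Function('H')(m) = Add(Pow(m, 2), Mul(-59, m))
Pow(Add(Function('H')(Mul(Add(2, 2), -2)), Mul(Pow(Add(-34, 36), Rational(1, 2)), t)), Rational(1, 2)) = Pow(Add(Mul(Mul(Add(2, 2), -2), Add(-59, Mul(Add(2, 2), -2))), Mul(Pow(Add(-34, 36), Rational(1, 2)), 0)), Rational(1, 2)) = Pow(Add(Mul(Mul(4, -2), Add(-59, Mul(4, -2))), Mul(Pow(2, Rational(1, 2)), 0)), Rational(1, 2)) = Pow(Add(Mul(-8, Add(-59, -8)), 0), Rational(1, 2)) = Pow(Add(Mul(-8, -67), 0), Rational(1, 2)) = Pow(Add(536, 0), Rational(1, 2)) = Pow(536, Rational(1, 2)) = Mul(2, Pow(134, Rational(1, 2)))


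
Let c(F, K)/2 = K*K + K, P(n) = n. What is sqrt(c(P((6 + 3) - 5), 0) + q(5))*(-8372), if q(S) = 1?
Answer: -8372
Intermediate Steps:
c(F, K) = 2*K + 2*K**2 (c(F, K) = 2*(K*K + K) = 2*(K**2 + K) = 2*(K + K**2) = 2*K + 2*K**2)
sqrt(c(P((6 + 3) - 5), 0) + q(5))*(-8372) = sqrt(2*0*(1 + 0) + 1)*(-8372) = sqrt(2*0*1 + 1)*(-8372) = sqrt(0 + 1)*(-8372) = sqrt(1)*(-8372) = 1*(-8372) = -8372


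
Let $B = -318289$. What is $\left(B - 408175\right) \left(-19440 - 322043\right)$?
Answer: $248075106112$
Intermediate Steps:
$\left(B - 408175\right) \left(-19440 - 322043\right) = \left(-318289 - 408175\right) \left(-19440 - 322043\right) = \left(-726464\right) \left(-341483\right) = 248075106112$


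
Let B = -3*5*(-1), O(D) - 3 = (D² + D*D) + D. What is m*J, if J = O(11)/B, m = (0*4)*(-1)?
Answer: 0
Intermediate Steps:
m = 0 (m = 0*(-1) = 0)
O(D) = 3 + D + 2*D² (O(D) = 3 + ((D² + D*D) + D) = 3 + ((D² + D²) + D) = 3 + (2*D² + D) = 3 + (D + 2*D²) = 3 + D + 2*D²)
B = 15 (B = -15*(-1) = 15)
J = 256/15 (J = (3 + 11 + 2*11²)/15 = (3 + 11 + 2*121)*(1/15) = (3 + 11 + 242)*(1/15) = 256*(1/15) = 256/15 ≈ 17.067)
m*J = 0*(256/15) = 0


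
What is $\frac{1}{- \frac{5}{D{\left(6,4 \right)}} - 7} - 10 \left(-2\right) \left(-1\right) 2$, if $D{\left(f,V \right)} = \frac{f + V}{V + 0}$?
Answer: $- \frac{361}{9} \approx -40.111$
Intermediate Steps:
$D{\left(f,V \right)} = \frac{V + f}{V}$
$\frac{1}{- \frac{5}{D{\left(6,4 \right)}} - 7} - 10 \left(-2\right) \left(-1\right) 2 = \frac{1}{- \frac{5}{\frac{1}{4} \left(4 + 6\right)} - 7} - 10 \left(-2\right) \left(-1\right) 2 = \frac{1}{- \frac{5}{\frac{1}{4} \cdot 10} - 7} - 10 \cdot 2 \cdot 2 = \frac{1}{- \frac{5}{\frac{5}{2}} - 7} - 40 = \frac{1}{\left(-5\right) \frac{2}{5} - 7} - 40 = \frac{1}{-2 - 7} - 40 = \frac{1}{-9} - 40 = - \frac{1}{9} - 40 = - \frac{361}{9}$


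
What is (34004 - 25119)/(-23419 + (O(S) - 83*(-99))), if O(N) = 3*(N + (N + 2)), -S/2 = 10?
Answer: -8885/15316 ≈ -0.58011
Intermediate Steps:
S = -20 (S = -2*10 = -20)
O(N) = 6 + 6*N (O(N) = 3*(N + (2 + N)) = 3*(2 + 2*N) = 6 + 6*N)
(34004 - 25119)/(-23419 + (O(S) - 83*(-99))) = (34004 - 25119)/(-23419 + ((6 + 6*(-20)) - 83*(-99))) = 8885/(-23419 + ((6 - 120) + 8217)) = 8885/(-23419 + (-114 + 8217)) = 8885/(-23419 + 8103) = 8885/(-15316) = 8885*(-1/15316) = -8885/15316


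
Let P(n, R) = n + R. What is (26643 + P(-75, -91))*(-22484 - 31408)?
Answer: -1426898484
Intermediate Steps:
P(n, R) = R + n
(26643 + P(-75, -91))*(-22484 - 31408) = (26643 + (-91 - 75))*(-22484 - 31408) = (26643 - 166)*(-53892) = 26477*(-53892) = -1426898484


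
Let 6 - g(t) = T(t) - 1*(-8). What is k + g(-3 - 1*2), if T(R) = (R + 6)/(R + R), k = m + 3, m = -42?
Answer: -409/10 ≈ -40.900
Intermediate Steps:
k = -39 (k = -42 + 3 = -39)
T(R) = (6 + R)/(2*R) (T(R) = (6 + R)/((2*R)) = (6 + R)*(1/(2*R)) = (6 + R)/(2*R))
g(t) = -2 - (6 + t)/(2*t) (g(t) = 6 - ((6 + t)/(2*t) - 1*(-8)) = 6 - ((6 + t)/(2*t) + 8) = 6 - (8 + (6 + t)/(2*t)) = 6 + (-8 - (6 + t)/(2*t)) = -2 - (6 + t)/(2*t))
k + g(-3 - 1*2) = -39 + (-5/2 - 3/(-3 - 1*2)) = -39 + (-5/2 - 3/(-3 - 2)) = -39 + (-5/2 - 3/(-5)) = -39 + (-5/2 - 3*(-⅕)) = -39 + (-5/2 + ⅗) = -39 - 19/10 = -409/10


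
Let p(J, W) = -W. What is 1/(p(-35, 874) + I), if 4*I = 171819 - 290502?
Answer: -4/122179 ≈ -3.2739e-5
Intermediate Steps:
I = -118683/4 (I = (171819 - 290502)/4 = (¼)*(-118683) = -118683/4 ≈ -29671.)
1/(p(-35, 874) + I) = 1/(-1*874 - 118683/4) = 1/(-874 - 118683/4) = 1/(-122179/4) = -4/122179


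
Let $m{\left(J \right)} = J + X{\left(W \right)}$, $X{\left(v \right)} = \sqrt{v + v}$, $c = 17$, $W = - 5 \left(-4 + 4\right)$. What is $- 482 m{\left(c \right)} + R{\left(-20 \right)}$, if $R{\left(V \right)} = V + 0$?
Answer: $-8214$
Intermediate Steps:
$W = 0$ ($W = \left(-5\right) 0 = 0$)
$R{\left(V \right)} = V$
$X{\left(v \right)} = \sqrt{2} \sqrt{v}$ ($X{\left(v \right)} = \sqrt{2 v} = \sqrt{2} \sqrt{v}$)
$m{\left(J \right)} = J$ ($m{\left(J \right)} = J + \sqrt{2} \sqrt{0} = J + \sqrt{2} \cdot 0 = J + 0 = J$)
$- 482 m{\left(c \right)} + R{\left(-20 \right)} = \left(-482\right) 17 - 20 = -8194 - 20 = -8214$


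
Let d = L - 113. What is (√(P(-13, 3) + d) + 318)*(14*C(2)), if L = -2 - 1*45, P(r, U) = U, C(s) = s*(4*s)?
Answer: 71232 + 224*I*√157 ≈ 71232.0 + 2806.7*I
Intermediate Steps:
C(s) = 4*s²
L = -47 (L = -2 - 45 = -47)
d = -160 (d = -47 - 113 = -160)
(√(P(-13, 3) + d) + 318)*(14*C(2)) = (√(3 - 160) + 318)*(14*(4*2²)) = (√(-157) + 318)*(14*(4*4)) = (I*√157 + 318)*(14*16) = (318 + I*√157)*224 = 71232 + 224*I*√157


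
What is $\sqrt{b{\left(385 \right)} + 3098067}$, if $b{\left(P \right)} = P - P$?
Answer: $\sqrt{3098067} \approx 1760.1$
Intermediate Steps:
$b{\left(P \right)} = 0$
$\sqrt{b{\left(385 \right)} + 3098067} = \sqrt{0 + 3098067} = \sqrt{3098067}$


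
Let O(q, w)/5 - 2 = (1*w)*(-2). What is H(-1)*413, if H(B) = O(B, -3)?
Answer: 16520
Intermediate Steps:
O(q, w) = 10 - 10*w (O(q, w) = 10 + 5*((1*w)*(-2)) = 10 + 5*(w*(-2)) = 10 + 5*(-2*w) = 10 - 10*w)
H(B) = 40 (H(B) = 10 - 10*(-3) = 10 + 30 = 40)
H(-1)*413 = 40*413 = 16520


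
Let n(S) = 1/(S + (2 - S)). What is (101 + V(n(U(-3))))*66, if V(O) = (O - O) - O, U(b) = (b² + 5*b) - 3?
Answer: 6633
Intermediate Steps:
U(b) = -3 + b² + 5*b
n(S) = ½ (n(S) = 1/2 = ½)
V(O) = -O (V(O) = 0 - O = -O)
(101 + V(n(U(-3))))*66 = (101 - 1*½)*66 = (101 - ½)*66 = (201/2)*66 = 6633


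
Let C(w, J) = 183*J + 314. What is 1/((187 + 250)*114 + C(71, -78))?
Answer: 1/35858 ≈ 2.7888e-5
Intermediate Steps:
C(w, J) = 314 + 183*J
1/((187 + 250)*114 + C(71, -78)) = 1/((187 + 250)*114 + (314 + 183*(-78))) = 1/(437*114 + (314 - 14274)) = 1/(49818 - 13960) = 1/35858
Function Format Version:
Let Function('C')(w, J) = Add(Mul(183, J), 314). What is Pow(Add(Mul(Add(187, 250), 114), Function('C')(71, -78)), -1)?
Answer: Rational(1, 35858) ≈ 2.7888e-5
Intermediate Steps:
Function('C')(w, J) = Add(314, Mul(183, J))
Pow(Add(Mul(Add(187, 250), 114), Function('C')(71, -78)), -1) = Pow(Add(Mul(Add(187, 250), 114), Add(314, Mul(183, -78))), -1) = Pow(Add(Mul(437, 114), Add(314, -14274)), -1) = Pow(Add(49818, -13960), -1) = Pow(35858, -1) = Rational(1, 35858)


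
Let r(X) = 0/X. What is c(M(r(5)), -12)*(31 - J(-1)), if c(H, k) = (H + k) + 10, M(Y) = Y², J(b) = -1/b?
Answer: -60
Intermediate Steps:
r(X) = 0
c(H, k) = 10 + H + k
c(M(r(5)), -12)*(31 - J(-1)) = (10 + 0² - 12)*(31 - (-1)/(-1)) = (10 + 0 - 12)*(31 - (-1)*(-1)) = -2*(31 - 1*1) = -2*(31 - 1) = -2*30 = -60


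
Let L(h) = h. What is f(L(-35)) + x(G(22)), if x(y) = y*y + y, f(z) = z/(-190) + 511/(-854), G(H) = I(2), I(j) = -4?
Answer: 13428/1159 ≈ 11.586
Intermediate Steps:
G(H) = -4
f(z) = -73/122 - z/190 (f(z) = z*(-1/190) + 511*(-1/854) = -z/190 - 73/122 = -73/122 - z/190)
x(y) = y + y² (x(y) = y² + y = y + y²)
f(L(-35)) + x(G(22)) = (-73/122 - 1/190*(-35)) - 4*(1 - 4) = (-73/122 + 7/38) - 4*(-3) = -480/1159 + 12 = 13428/1159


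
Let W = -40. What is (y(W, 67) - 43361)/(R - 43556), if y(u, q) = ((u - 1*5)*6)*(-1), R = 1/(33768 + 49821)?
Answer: 3601933599/3640802483 ≈ 0.98932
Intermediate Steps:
R = 1/83589 ≈ 1.1963e-5
y(u, q) = 30 - 6*u (y(u, q) = ((u - 5)*6)*(-1) = ((-5 + u)*6)*(-1) = (-30 + 6*u)*(-1) = 30 - 6*u)
(y(W, 67) - 43361)/(R - 43556) = ((30 - 6*(-40)) - 43361)/(1/83589 - 43556) = ((30 + 240) - 43361)/(-3640802483/83589) = (270 - 43361)*(-83589/3640802483) = -43091*(-83589/3640802483) = 3601933599/3640802483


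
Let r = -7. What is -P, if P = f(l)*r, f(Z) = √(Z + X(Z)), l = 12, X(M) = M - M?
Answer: 14*√3 ≈ 24.249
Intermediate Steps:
X(M) = 0
f(Z) = √Z (f(Z) = √(Z + 0) = √Z)
P = -14*√3 (P = √12*(-7) = (2*√3)*(-7) = -14*√3 ≈ -24.249)
-P = -(-14)*√3 = 14*√3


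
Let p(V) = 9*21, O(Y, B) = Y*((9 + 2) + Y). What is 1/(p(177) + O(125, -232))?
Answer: 1/17189 ≈ 5.8177e-5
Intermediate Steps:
O(Y, B) = Y*(11 + Y)
p(V) = 189
1/(p(177) + O(125, -232)) = 1/(189 + 125*(11 + 125)) = 1/(189 + 125*136) = 1/(189 + 17000) = 1/17189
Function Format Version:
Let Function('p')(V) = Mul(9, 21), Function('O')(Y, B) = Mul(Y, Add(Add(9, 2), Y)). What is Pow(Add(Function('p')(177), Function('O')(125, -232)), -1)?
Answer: Rational(1, 17189) ≈ 5.8177e-5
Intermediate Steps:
Function('O')(Y, B) = Mul(Y, Add(11, Y))
Function('p')(V) = 189
Pow(Add(Function('p')(177), Function('O')(125, -232)), -1) = Pow(Add(189, Mul(125, Add(11, 125))), -1) = Pow(Add(189, Mul(125, 136)), -1) = Pow(Add(189, 17000), -1) = Pow(17189, -1) = Rational(1, 17189)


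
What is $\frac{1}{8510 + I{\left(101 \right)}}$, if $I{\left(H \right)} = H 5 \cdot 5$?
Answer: $\frac{1}{11035} \approx 9.0621 \cdot 10^{-5}$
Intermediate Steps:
$I{\left(H \right)} = 25 H$ ($I{\left(H \right)} = 5 H 5 = 25 H$)
$\frac{1}{8510 + I{\left(101 \right)}} = \frac{1}{8510 + 25 \cdot 101} = \frac{1}{8510 + 2525} = \frac{1}{11035}$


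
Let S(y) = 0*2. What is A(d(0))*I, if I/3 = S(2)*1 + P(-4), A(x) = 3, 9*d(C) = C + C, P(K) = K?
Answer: -36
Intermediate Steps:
d(C) = 2*C/9 (d(C) = (C + C)/9 = (2*C)/9 = 2*C/9)
S(y) = 0
I = -12 (I = 3*(0*1 - 4) = 3*(0 - 4) = 3*(-4) = -12)
A(d(0))*I = 3*(-12) = -36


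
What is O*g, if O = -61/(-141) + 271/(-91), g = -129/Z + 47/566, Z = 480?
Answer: 4577299/9683128 ≈ 0.47271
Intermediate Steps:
g = -8409/45280 (g = -129/480 + 47/566 = -129*1/480 + 47*(1/566) = -43/160 + 47/566 = -8409/45280 ≈ -0.18571)
O = -32660/12831 (O = -61*(-1/141) + 271*(-1/91) = 61/141 - 271/91 = -32660/12831 ≈ -2.5454)
O*g = -32660/12831*(-8409/45280) = 4577299/9683128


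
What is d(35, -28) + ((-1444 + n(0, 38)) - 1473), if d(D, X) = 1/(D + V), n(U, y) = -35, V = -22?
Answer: -38375/13 ≈ -2951.9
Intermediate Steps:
d(D, X) = 1/(-22 + D) (d(D, X) = 1/(D - 22) = 1/(-22 + D))
d(35, -28) + ((-1444 + n(0, 38)) - 1473) = 1/(-22 + 35) + ((-1444 - 35) - 1473) = 1/13 + (-1479 - 1473) = 1/13 - 2952 = -38375/13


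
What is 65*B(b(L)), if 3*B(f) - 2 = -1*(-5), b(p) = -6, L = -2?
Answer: 455/3 ≈ 151.67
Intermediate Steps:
B(f) = 7/3 (B(f) = 2/3 + (-1*(-5))/3 = 2/3 + (1/3)*5 = 2/3 + 5/3 = 7/3)
65*B(b(L)) = 65*(7/3) = 455/3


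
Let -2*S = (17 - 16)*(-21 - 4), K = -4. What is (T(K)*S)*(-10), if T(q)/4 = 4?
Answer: -2000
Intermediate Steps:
T(q) = 16 (T(q) = 4*4 = 16)
S = 25/2 (S = -(17 - 16)*(-21 - 4)/2 = -(-25)/2 = -½*(-25) = 25/2 ≈ 12.500)
(T(K)*S)*(-10) = (16*(25/2))*(-10) = 200*(-10) = -2000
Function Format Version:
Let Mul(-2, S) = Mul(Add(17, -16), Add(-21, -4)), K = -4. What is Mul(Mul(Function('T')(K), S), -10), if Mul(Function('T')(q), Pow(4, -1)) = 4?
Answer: -2000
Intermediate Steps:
Function('T')(q) = 16 (Function('T')(q) = Mul(4, 4) = 16)
S = Rational(25, 2) (S = Mul(Rational(-1, 2), Mul(Add(17, -16), Add(-21, -4))) = Mul(Rational(-1, 2), Mul(1, -25)) = Mul(Rational(-1, 2), -25) = Rational(25, 2) ≈ 12.500)
Mul(Mul(Function('T')(K), S), -10) = Mul(Mul(16, Rational(25, 2)), -10) = Mul(200, -10) = -2000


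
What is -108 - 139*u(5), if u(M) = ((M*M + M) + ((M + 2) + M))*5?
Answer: -29298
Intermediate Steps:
u(M) = 10 + 5*M**2 + 15*M (u(M) = ((M**2 + M) + ((2 + M) + M))*5 = ((M + M**2) + (2 + 2*M))*5 = (2 + M**2 + 3*M)*5 = 10 + 5*M**2 + 15*M)
-108 - 139*u(5) = -108 - 139*(10 + 5*5**2 + 15*5) = -108 - 139*(10 + 5*25 + 75) = -108 - 139*(10 + 125 + 75) = -108 - 139*210 = -108 - 29190 = -29298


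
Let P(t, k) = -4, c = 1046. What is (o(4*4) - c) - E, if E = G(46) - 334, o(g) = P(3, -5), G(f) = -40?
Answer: -676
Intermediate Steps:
o(g) = -4
E = -374 (E = -40 - 334 = -374)
(o(4*4) - c) - E = (-4 - 1*1046) - 1*(-374) = (-4 - 1046) + 374 = -1050 + 374 = -676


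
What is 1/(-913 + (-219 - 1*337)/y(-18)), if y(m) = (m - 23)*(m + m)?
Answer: -369/337036 ≈ -0.0010948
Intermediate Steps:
y(m) = 2*m*(-23 + m) (y(m) = (-23 + m)*(2*m) = 2*m*(-23 + m))
1/(-913 + (-219 - 1*337)/y(-18)) = 1/(-913 + (-219 - 1*337)/((2*(-18)*(-23 - 18)))) = 1/(-913 + (-219 - 337)/((2*(-18)*(-41)))) = 1/(-913 - 556/1476) = 1/(-913 - 556*1/1476) = 1/(-913 - 139/369) = 1/(-337036/369) = -369/337036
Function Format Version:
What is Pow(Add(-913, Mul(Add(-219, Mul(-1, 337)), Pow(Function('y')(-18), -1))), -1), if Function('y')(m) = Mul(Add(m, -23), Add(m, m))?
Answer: Rational(-369, 337036) ≈ -0.0010948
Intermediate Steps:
Function('y')(m) = Mul(2, m, Add(-23, m)) (Function('y')(m) = Mul(Add(-23, m), Mul(2, m)) = Mul(2, m, Add(-23, m)))
Pow(Add(-913, Mul(Add(-219, Mul(-1, 337)), Pow(Function('y')(-18), -1))), -1) = Pow(Add(-913, Mul(Add(-219, Mul(-1, 337)), Pow(Mul(2, -18, Add(-23, -18)), -1))), -1) = Pow(Add(-913, Mul(Add(-219, -337), Pow(Mul(2, -18, -41), -1))), -1) = Pow(Add(-913, Mul(-556, Pow(1476, -1))), -1) = Pow(Add(-913, Mul(-556, Rational(1, 1476))), -1) = Pow(Add(-913, Rational(-139, 369)), -1) = Pow(Rational(-337036, 369), -1) = Rational(-369, 337036)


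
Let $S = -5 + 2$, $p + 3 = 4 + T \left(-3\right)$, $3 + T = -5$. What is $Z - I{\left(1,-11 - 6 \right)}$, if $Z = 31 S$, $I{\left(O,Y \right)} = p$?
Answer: $-118$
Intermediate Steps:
$T = -8$ ($T = -3 - 5 = -8$)
$p = 25$ ($p = -3 + \left(4 - -24\right) = -3 + \left(4 + 24\right) = -3 + 28 = 25$)
$S = -3$
$I{\left(O,Y \right)} = 25$
$Z = -93$ ($Z = 31 \left(-3\right) = -93$)
$Z - I{\left(1,-11 - 6 \right)} = -93 - 25 = -118$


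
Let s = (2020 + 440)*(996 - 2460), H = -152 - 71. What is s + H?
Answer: -3601663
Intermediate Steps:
H = -223
s = -3601440 (s = 2460*(-1464) = -3601440)
s + H = -3601440 - 223 = -3601663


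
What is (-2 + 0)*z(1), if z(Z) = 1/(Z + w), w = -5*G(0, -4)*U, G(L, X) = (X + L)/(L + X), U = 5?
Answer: 1/12 ≈ 0.083333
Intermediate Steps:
G(L, X) = 1 (G(L, X) = (L + X)/(L + X) = 1)
w = -25 (w = -5*5 = -25)
z(Z) = 1/(-25 + Z) (z(Z) = 1/(Z - 25) = 1/(-25 + Z))
(-2 + 0)*z(1) = (-2 + 0)/(-25 + 1) = -2/(-24) = -2*(-1/24) = 1/12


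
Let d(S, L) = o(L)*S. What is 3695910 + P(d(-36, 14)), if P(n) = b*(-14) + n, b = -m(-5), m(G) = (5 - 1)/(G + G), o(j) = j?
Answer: 18477002/5 ≈ 3.6954e+6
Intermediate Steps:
m(G) = 2/G (m(G) = 4/((2*G)) = 4*(1/(2*G)) = 2/G)
d(S, L) = L*S
b = 2/5 (b = -2/(-5) = -2*(-1)/5 = -1*(-2/5) = 2/5 ≈ 0.40000)
P(n) = -28/5 + n (P(n) = (2/5)*(-14) + n = -28/5 + n)
3695910 + P(d(-36, 14)) = 3695910 + (-28/5 + 14*(-36)) = 3695910 + (-28/5 - 504) = 3695910 - 2548/5 = 18477002/5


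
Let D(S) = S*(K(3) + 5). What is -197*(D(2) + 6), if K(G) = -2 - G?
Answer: -1182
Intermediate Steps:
D(S) = 0 (D(S) = S*((-2 - 1*3) + 5) = S*((-2 - 3) + 5) = S*(-5 + 5) = S*0 = 0)
-197*(D(2) + 6) = -197*(0 + 6) = -197*6 = -1182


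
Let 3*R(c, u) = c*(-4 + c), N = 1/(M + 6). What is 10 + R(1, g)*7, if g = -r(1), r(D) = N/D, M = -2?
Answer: 3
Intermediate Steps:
N = ¼ (N = 1/(-2 + 6) = 1/4 = ¼ ≈ 0.25000)
r(D) = 1/(4*D)
g = -¼ (g = -1/(4*1) = -1/4 = -1*¼ = -¼ ≈ -0.25000)
R(c, u) = c*(-4 + c)/3 (R(c, u) = (c*(-4 + c))/3 = c*(-4 + c)/3)
10 + R(1, g)*7 = 10 + ((⅓)*1*(-4 + 1))*7 = 10 + ((⅓)*1*(-3))*7 = 10 - 1*7 = 10 - 7 = 3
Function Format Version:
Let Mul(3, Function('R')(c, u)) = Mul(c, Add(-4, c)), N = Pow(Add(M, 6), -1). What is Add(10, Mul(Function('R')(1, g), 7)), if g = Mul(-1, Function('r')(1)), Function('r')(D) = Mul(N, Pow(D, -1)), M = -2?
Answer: 3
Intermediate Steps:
N = Rational(1, 4) (N = Pow(Add(-2, 6), -1) = Pow(4, -1) = Rational(1, 4) ≈ 0.25000)
Function('r')(D) = Mul(Rational(1, 4), Pow(D, -1))
g = Rational(-1, 4) (g = Mul(-1, Mul(Rational(1, 4), Pow(1, -1))) = Mul(-1, Mul(Rational(1, 4), 1)) = Mul(-1, Rational(1, 4)) = Rational(-1, 4) ≈ -0.25000)
Function('R')(c, u) = Mul(Rational(1, 3), c, Add(-4, c)) (Function('R')(c, u) = Mul(Rational(1, 3), Mul(c, Add(-4, c))) = Mul(Rational(1, 3), c, Add(-4, c)))
Add(10, Mul(Function('R')(1, g), 7)) = Add(10, Mul(Mul(Rational(1, 3), 1, Add(-4, 1)), 7)) = Add(10, Mul(Mul(Rational(1, 3), 1, -3), 7)) = Add(10, Mul(-1, 7)) = Add(10, -7) = 3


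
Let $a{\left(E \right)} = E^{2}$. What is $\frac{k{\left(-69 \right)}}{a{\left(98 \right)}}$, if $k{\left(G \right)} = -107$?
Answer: $- \frac{107}{9604} \approx -0.011141$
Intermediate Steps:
$\frac{k{\left(-69 \right)}}{a{\left(98 \right)}} = - \frac{107}{98^{2}} = - \frac{107}{9604}$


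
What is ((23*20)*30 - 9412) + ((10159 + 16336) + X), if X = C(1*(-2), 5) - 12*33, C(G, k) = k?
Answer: 30492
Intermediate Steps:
X = -391 (X = 5 - 12*33 = 5 - 396 = -391)
((23*20)*30 - 9412) + ((10159 + 16336) + X) = ((23*20)*30 - 9412) + ((10159 + 16336) - 391) = (460*30 - 9412) + (26495 - 391) = (13800 - 9412) + 26104 = 4388 + 26104 = 30492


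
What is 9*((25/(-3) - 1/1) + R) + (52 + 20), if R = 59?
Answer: 519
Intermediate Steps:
9*((25/(-3) - 1/1) + R) + (52 + 20) = 9*((25/(-3) - 1/1) + 59) + (52 + 20) = 9*((25*(-⅓) - 1*1) + 59) + 72 = 9*((-25/3 - 1) + 59) + 72 = 9*(-28/3 + 59) + 72 = 9*(149/3) + 72 = 447 + 72 = 519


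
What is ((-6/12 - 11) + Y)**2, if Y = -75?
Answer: 29929/4 ≈ 7482.3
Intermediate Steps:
((-6/12 - 11) + Y)**2 = ((-6/12 - 11) - 75)**2 = (((1/12)*(-6) - 11) - 75)**2 = ((-1/2 - 11) - 75)**2 = (-23/2 - 75)**2 = (-173/2)**2 = 29929/4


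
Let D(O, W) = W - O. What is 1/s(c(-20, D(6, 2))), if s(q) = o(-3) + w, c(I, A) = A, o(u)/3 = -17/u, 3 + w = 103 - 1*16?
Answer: 1/101 ≈ 0.0099010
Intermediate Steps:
w = 84 (w = -3 + (103 - 1*16) = -3 + (103 - 16) = -3 + 87 = 84)
o(u) = -51/u (o(u) = 3*(-17/u) = -51/u)
s(q) = 101 (s(q) = -51/(-3) + 84 = -51*(-1/3) + 84 = 17 + 84 = 101)
1/s(c(-20, D(6, 2))) = 1/101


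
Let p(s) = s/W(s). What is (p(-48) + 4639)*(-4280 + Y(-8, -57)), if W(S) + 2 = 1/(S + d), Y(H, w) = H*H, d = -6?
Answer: -2142752488/109 ≈ -1.9658e+7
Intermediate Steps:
Y(H, w) = H²
W(S) = -2 + 1/(-6 + S) (W(S) = -2 + 1/(S - 6) = -2 + 1/(-6 + S))
p(s) = s*(-6 + s)/(13 - 2*s) (p(s) = s/(((13 - 2*s)/(-6 + s))) = s*((-6 + s)/(13 - 2*s)) = s*(-6 + s)/(13 - 2*s))
(p(-48) + 4639)*(-4280 + Y(-8, -57)) = (-48*(6 - 1*(-48))/(-13 + 2*(-48)) + 4639)*(-4280 + (-8)²) = (-48*(6 + 48)/(-13 - 96) + 4639)*(-4280 + 64) = (-48*54/(-109) + 4639)*(-4216) = (-48*(-1/109)*54 + 4639)*(-4216) = (2592/109 + 4639)*(-4216) = (508243/109)*(-4216) = -2142752488/109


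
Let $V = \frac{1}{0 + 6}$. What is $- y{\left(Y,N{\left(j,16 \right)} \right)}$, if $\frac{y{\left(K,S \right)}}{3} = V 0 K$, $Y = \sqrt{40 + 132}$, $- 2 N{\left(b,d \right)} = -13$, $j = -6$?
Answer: $0$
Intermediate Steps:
$N{\left(b,d \right)} = \frac{13}{2}$ ($N{\left(b,d \right)} = \left(- \frac{1}{2}\right) \left(-13\right) = \frac{13}{2}$)
$V = \frac{1}{6} \approx 0.16667$
$Y = 2 \sqrt{43}$ ($Y = \sqrt{172} = 2 \sqrt{43} \approx 13.115$)
$y{\left(K,S \right)} = 0$ ($y{\left(K,S \right)} = 3 \cdot \frac{1}{6} \cdot 0 K = 3 \cdot 0 K = 3 \cdot 0 = 0$)
$- y{\left(Y,N{\left(j,16 \right)} \right)} = \left(-1\right) 0 = 0$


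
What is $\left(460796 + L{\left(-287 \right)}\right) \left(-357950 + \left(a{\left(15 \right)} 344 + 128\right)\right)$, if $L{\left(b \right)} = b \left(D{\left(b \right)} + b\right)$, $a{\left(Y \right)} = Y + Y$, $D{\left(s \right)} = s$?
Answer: $-217374316068$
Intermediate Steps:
$a{\left(Y \right)} = 2 Y$
$L{\left(b \right)} = 2 b^{2}$ ($L{\left(b \right)} = b \left(b + b\right) = b 2 b = 2 b^{2}$)
$\left(460796 + L{\left(-287 \right)}\right) \left(-357950 + \left(a{\left(15 \right)} 344 + 128\right)\right) = \left(460796 + 2 \left(-287\right)^{2}\right) \left(-357950 + \left(2 \cdot 15 \cdot 344 + 128\right)\right) = \left(460796 + 2 \cdot 82369\right) \left(-357950 + \left(30 \cdot 344 + 128\right)\right) = \left(460796 + 164738\right) \left(-357950 + \left(10320 + 128\right)\right) = 625534 \left(-357950 + 10448\right) = 625534 \left(-347502\right) = -217374316068$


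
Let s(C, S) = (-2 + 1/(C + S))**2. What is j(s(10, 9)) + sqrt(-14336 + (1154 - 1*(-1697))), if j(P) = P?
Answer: 1369/361 + I*sqrt(11485) ≈ 3.7922 + 107.17*I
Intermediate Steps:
j(s(10, 9)) + sqrt(-14336 + (1154 - 1*(-1697))) = (-1 + 2*10 + 2*9)**2/(10 + 9)**2 + sqrt(-14336 + (1154 - 1*(-1697))) = (-1 + 20 + 18)**2/19**2 + sqrt(-14336 + (1154 + 1697)) = (1/361)*37**2 + sqrt(-14336 + 2851) = (1/361)*1369 + sqrt(-11485) = 1369/361 + I*sqrt(11485)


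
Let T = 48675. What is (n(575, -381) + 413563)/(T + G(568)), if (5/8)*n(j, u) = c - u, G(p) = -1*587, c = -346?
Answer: 413619/48088 ≈ 8.6013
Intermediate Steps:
G(p) = -587
n(j, u) = -2768/5 - 8*u/5 (n(j, u) = 8*(-346 - u)/5 = -2768/5 - 8*u/5)
(n(575, -381) + 413563)/(T + G(568)) = ((-2768/5 - 8/5*(-381)) + 413563)/(48675 - 587) = ((-2768/5 + 3048/5) + 413563)/48088 = (56 + 413563)*(1/48088) = 413619*(1/48088) = 413619/48088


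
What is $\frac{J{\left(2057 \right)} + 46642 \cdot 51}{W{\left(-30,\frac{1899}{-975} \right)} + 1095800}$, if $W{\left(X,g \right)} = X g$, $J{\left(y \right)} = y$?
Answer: $\frac{154751935}{71230798} \approx 2.1725$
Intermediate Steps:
$\frac{J{\left(2057 \right)} + 46642 \cdot 51}{W{\left(-30,\frac{1899}{-975} \right)} + 1095800} = \frac{2057 + 46642 \cdot 51}{- 30 \frac{1899}{-975} + 1095800} = \frac{2057 + 2378742}{- 30 \cdot 1899 \left(- \frac{1}{975}\right) + 1095800} = \frac{2380799}{\left(-30\right) \left(- \frac{633}{325}\right) + 1095800} = \frac{2380799}{\frac{3798}{65} + 1095800} = \frac{2380799}{\frac{71230798}{65}} = 2380799 \cdot \frac{65}{71230798} = \frac{154751935}{71230798}$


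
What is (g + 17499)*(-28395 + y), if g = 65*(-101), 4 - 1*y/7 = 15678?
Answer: -1510127542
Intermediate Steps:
y = -109718 (y = 28 - 7*15678 = 28 - 109746 = -109718)
g = -6565
(g + 17499)*(-28395 + y) = (-6565 + 17499)*(-28395 - 109718) = 10934*(-138113) = -1510127542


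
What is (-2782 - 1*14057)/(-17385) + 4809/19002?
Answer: 44842127/36705530 ≈ 1.2217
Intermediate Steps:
(-2782 - 1*14057)/(-17385) + 4809/19002 = (-2782 - 14057)*(-1/17385) + 4809*(1/19002) = -16839*(-1/17385) + 1603/6334 = 5613/5795 + 1603/6334 = 44842127/36705530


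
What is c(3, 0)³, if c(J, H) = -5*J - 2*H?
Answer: -3375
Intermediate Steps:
c(3, 0)³ = (-5*3 - 2*0)³ = (-15 + 0)³ = (-15)³ = -3375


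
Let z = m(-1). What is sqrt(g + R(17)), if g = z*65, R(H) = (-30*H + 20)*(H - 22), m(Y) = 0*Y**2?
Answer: 35*sqrt(2) ≈ 49.497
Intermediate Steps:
m(Y) = 0
R(H) = (-22 + H)*(20 - 30*H) (R(H) = (20 - 30*H)*(-22 + H) = (-22 + H)*(20 - 30*H))
z = 0
g = 0 (g = 0*65 = 0)
sqrt(g + R(17)) = sqrt(0 + (-440 - 30*17**2 + 680*17)) = sqrt(0 + (-440 - 30*289 + 11560)) = sqrt(0 + (-440 - 8670 + 11560)) = sqrt(0 + 2450) = sqrt(2450) = 35*sqrt(2)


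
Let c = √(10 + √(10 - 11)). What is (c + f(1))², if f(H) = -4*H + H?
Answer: (3 - √(10 + I))² ≈ 0.0026907 + 0.052497*I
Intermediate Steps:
f(H) = -3*H
c = √(10 + I) (c = √(10 + √(-1)) = √(10 + I) ≈ 3.1662 + 0.15792*I)
(c + f(1))² = (√(10 + I) - 3*1)² = (√(10 + I) - 3)² = (-3 + √(10 + I))²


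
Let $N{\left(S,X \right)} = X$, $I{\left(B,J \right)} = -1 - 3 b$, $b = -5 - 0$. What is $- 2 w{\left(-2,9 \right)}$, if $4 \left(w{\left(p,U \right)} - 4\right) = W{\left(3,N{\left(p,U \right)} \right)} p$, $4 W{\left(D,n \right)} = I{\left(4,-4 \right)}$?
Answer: $- \frac{9}{2} \approx -4.5$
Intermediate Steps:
$b = -5$ ($b = -5 + 0 = -5$)
$I{\left(B,J \right)} = 14$ ($I{\left(B,J \right)} = -1 - -15 = -1 + 15 = 14$)
$W{\left(D,n \right)} = \frac{7}{2}$ ($W{\left(D,n \right)} = \frac{1}{4} \cdot 14 = \frac{7}{2}$)
$w{\left(p,U \right)} = 4 + \frac{7 p}{8}$ ($w{\left(p,U \right)} = 4 + \frac{\frac{7}{2} p}{4} = 4 + \frac{7 p}{8}$)
$- 2 w{\left(-2,9 \right)} = - 2 \left(4 + \frac{7}{8} \left(-2\right)\right) = - 2 \left(4 - \frac{7}{4}\right) = \left(-2\right) \frac{9}{4} = - \frac{9}{2}$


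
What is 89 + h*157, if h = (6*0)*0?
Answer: 89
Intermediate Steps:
h = 0 (h = 0*0 = 0)
89 + h*157 = 89 + 0*157 = 89 + 0 = 89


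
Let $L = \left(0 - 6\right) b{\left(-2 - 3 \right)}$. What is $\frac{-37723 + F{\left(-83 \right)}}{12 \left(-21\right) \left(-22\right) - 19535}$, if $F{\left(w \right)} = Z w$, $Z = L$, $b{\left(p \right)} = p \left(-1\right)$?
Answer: $\frac{35233}{13991} \approx 2.5183$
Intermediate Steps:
$b{\left(p \right)} = - p$
$L = -30$ ($L = \left(0 - 6\right) \left(- (-2 - 3)\right) = - 6 \left(- (-2 - 3)\right) = - 6 \left(\left(-1\right) \left(-5\right)\right) = \left(-6\right) 5 = -30$)
$Z = -30$
$F{\left(w \right)} = - 30 w$
$\frac{-37723 + F{\left(-83 \right)}}{12 \left(-21\right) \left(-22\right) - 19535} = \frac{-37723 - -2490}{12 \left(-21\right) \left(-22\right) - 19535} = \frac{-37723 + 2490}{\left(-252\right) \left(-22\right) - 19535} = - \frac{35233}{5544 - 19535} = - \frac{35233}{-13991} = \left(-35233\right) \left(- \frac{1}{13991}\right) = \frac{35233}{13991}$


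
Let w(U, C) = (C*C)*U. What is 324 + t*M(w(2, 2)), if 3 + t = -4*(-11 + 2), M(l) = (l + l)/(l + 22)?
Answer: 1708/5 ≈ 341.60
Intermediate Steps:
w(U, C) = U*C² (w(U, C) = C²*U = U*C²)
M(l) = 2*l/(22 + l) (M(l) = (2*l)/(22 + l) = 2*l/(22 + l))
t = 33 (t = -3 - 4*(-11 + 2) = -3 - 4*(-9) = -3 + 36 = 33)
324 + t*M(w(2, 2)) = 324 + 33*(2*(2*2²)/(22 + 2*2²)) = 324 + 33*(2*(2*4)/(22 + 2*4)) = 324 + 33*(2*8/(22 + 8)) = 324 + 33*(2*8/30) = 324 + 33*(2*8*(1/30)) = 324 + 33*(8/15) = 324 + 88/5 = 1708/5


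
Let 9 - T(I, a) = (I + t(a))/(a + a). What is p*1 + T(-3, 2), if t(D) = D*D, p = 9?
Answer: 71/4 ≈ 17.750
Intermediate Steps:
t(D) = D**2
T(I, a) = 9 - (I + a**2)/(2*a) (T(I, a) = 9 - (I + a**2)/(a + a) = 9 - (I + a**2)/(2*a))
p*1 + T(-3, 2) = 9*1 + (9 - 1/2*2 - 1/2*(-3)/2) = 9 + (9 - 1 - 1/2*(-3)*1/2) = 9 + (9 - 1 + 3/4) = 9 + 35/4 = 71/4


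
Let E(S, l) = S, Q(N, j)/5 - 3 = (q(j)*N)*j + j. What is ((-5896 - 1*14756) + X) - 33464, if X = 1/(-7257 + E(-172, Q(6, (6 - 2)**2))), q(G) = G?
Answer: -402027765/7429 ≈ -54116.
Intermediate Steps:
Q(N, j) = 15 + 5*j + 5*N*j**2 (Q(N, j) = 15 + 5*((j*N)*j + j) = 15 + 5*((N*j)*j + j) = 15 + 5*(N*j**2 + j) = 15 + 5*(j + N*j**2) = 15 + (5*j + 5*N*j**2) = 15 + 5*j + 5*N*j**2)
X = -1/7429 (X = 1/(-7257 - 172) = 1/(-7429) = -1/7429 ≈ -0.00013461)
((-5896 - 1*14756) + X) - 33464 = ((-5896 - 1*14756) - 1/7429) - 33464 = ((-5896 - 14756) - 1/7429) - 33464 = (-20652 - 1/7429) - 33464 = -153423709/7429 - 33464 = -402027765/7429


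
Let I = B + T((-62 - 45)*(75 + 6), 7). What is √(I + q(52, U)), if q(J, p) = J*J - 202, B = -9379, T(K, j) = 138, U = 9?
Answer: I*√6739 ≈ 82.091*I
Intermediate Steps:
q(J, p) = -202 + J² (q(J, p) = J² - 202 = -202 + J²)
I = -9241 (I = -9379 + 138 = -9241)
√(I + q(52, U)) = √(-9241 + (-202 + 52²)) = √(-9241 + (-202 + 2704)) = √(-9241 + 2502) = √(-6739) = I*√6739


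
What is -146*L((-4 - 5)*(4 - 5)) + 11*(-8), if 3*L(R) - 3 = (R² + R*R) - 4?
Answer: -23770/3 ≈ -7923.3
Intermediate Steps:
L(R) = -⅓ + 2*R²/3 (L(R) = 1 + ((R² + R*R) - 4)/3 = 1 + ((R² + R²) - 4)/3 = 1 + (2*R² - 4)/3 = 1 + (-4 + 2*R²)/3 = 1 + (-4/3 + 2*R²/3) = -⅓ + 2*R²/3)
-146*L((-4 - 5)*(4 - 5)) + 11*(-8) = -146*(-⅓ + 2*((-4 - 5)*(4 - 5))²/3) + 11*(-8) = -146*(-⅓ + 2*(-9*(-1))²/3) - 88 = -146*(-⅓ + (⅔)*9²) - 88 = -146*(-⅓ + (⅔)*81) - 88 = -146*(-⅓ + 54) - 88 = -146*161/3 - 88 = -23506/3 - 88 = -23770/3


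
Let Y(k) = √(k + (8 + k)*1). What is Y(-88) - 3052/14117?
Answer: -3052/14117 + 2*I*√42 ≈ -0.21619 + 12.961*I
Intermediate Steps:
Y(k) = √(8 + 2*k) (Y(k) = √(k + (8 + k)) = √(8 + 2*k))
Y(-88) - 3052/14117 = √(8 + 2*(-88)) - 3052/14117 = √(8 - 176) - 3052/14117 = √(-168) - 1*3052/14117 = 2*I*√42 - 3052/14117 = -3052/14117 + 2*I*√42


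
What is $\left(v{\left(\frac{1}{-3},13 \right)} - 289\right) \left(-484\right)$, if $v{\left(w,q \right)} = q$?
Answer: $133584$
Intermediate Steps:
$\left(v{\left(\frac{1}{-3},13 \right)} - 289\right) \left(-484\right) = \left(13 - 289\right) \left(-484\right) = \left(-276\right) \left(-484\right) = 133584$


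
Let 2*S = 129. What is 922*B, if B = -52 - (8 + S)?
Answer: -114789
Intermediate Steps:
S = 129/2 (S = (½)*129 = 129/2 ≈ 64.500)
B = -249/2 (B = -52 - (8 + 129/2) = -52 - 1*145/2 = -52 - 145/2 = -249/2 ≈ -124.50)
922*B = 922*(-249/2) = -114789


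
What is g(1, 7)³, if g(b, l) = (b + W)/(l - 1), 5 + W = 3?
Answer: -1/216 ≈ -0.0046296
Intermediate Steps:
W = -2 (W = -5 + 3 = -2)
g(b, l) = (-2 + b)/(-1 + l) (g(b, l) = (b - 2)/(l - 1) = (-2 + b)/(-1 + l))
g(1, 7)³ = ((-2 + 1)/(-1 + 7))³ = (-1/6)³ = ((⅙)*(-1))³ = (-⅙)³ = -1/216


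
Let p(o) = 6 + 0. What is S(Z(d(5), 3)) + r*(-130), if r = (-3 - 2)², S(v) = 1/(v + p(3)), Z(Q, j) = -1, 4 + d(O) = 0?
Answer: -16249/5 ≈ -3249.8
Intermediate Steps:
p(o) = 6
d(O) = -4 (d(O) = -4 + 0 = -4)
S(v) = 1/(6 + v) (S(v) = 1/(v + 6) = 1/(6 + v))
r = 25 (r = (-5)² = 25)
S(Z(d(5), 3)) + r*(-130) = 1/(6 - 1) + 25*(-130) = 1/5 - 3250 = ⅕ - 3250 = -16249/5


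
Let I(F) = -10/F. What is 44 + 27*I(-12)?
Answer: 133/2 ≈ 66.500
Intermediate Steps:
44 + 27*I(-12) = 44 + 27*(-10/(-12)) = 44 + 27*(-10*(-1/12)) = 44 + 27*(⅚) = 44 + 45/2 = 133/2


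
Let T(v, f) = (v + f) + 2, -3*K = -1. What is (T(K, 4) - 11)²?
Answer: 196/9 ≈ 21.778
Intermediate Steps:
K = ⅓ (K = -⅓*(-1) = ⅓ ≈ 0.33333)
T(v, f) = 2 + f + v (T(v, f) = (f + v) + 2 = 2 + f + v)
(T(K, 4) - 11)² = ((2 + 4 + ⅓) - 11)² = (19/3 - 11)² = (-14/3)² = 196/9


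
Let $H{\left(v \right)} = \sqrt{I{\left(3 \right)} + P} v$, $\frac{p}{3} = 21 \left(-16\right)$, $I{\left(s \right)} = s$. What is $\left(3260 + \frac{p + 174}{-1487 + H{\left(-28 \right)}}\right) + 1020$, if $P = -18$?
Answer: $\frac{9515376278}{2222929} - \frac{23352 i \sqrt{15}}{2222929} \approx 4280.6 - 0.040686 i$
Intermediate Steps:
$p = -1008$ ($p = 3 \cdot 21 \left(-16\right) = 3 \left(-336\right) = -1008$)
$H{\left(v \right)} = i v \sqrt{15}$ ($H{\left(v \right)} = \sqrt{3 - 18} v = \sqrt{-15} v = i \sqrt{15} v = i v \sqrt{15}$)
$\left(3260 + \frac{p + 174}{-1487 + H{\left(-28 \right)}}\right) + 1020 = \left(3260 + \frac{-1008 + 174}{-1487 + i \left(-28\right) \sqrt{15}}\right) + 1020 = \left(3260 - \frac{834}{-1487 - 28 i \sqrt{15}}\right) + 1020 = 4280 - \frac{834}{-1487 - 28 i \sqrt{15}}$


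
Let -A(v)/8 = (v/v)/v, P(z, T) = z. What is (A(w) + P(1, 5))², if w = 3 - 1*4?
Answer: 81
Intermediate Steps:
w = -1 (w = 3 - 4 = -1)
A(v) = -8/v (A(v) = -8*v/v/v = -8/v)
(A(w) + P(1, 5))² = (-8/(-1) + 1)² = (-8*(-1) + 1)² = (8 + 1)² = 9² = 81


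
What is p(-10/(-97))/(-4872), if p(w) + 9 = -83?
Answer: 23/1218 ≈ 0.018883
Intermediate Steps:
p(w) = -92 (p(w) = -9 - 83 = -92)
p(-10/(-97))/(-4872) = -92/(-4872) = -92*(-1/4872) = 23/1218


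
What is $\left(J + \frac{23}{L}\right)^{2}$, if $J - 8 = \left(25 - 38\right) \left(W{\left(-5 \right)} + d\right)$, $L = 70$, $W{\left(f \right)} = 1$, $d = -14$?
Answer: $\frac{154082569}{4900} \approx 31445.0$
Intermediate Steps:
$J = 177$ ($J = 8 + \left(25 - 38\right) \left(1 - 14\right) = 8 - -169 = 8 + 169 = 177$)
$\left(J + \frac{23}{L}\right)^{2} = \left(177 + \frac{23}{70}\right)^{2} = \left(\frac{12413}{70}\right)^{2} = \frac{154082569}{4900}$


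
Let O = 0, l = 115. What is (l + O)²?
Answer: 13225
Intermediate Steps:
(l + O)² = (115 + 0)² = 115² = 13225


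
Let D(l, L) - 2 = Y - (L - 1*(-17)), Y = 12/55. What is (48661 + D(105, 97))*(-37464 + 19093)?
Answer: -49054372797/55 ≈ -8.9190e+8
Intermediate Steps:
Y = 12/55 (Y = 12*(1/55) = 12/55 ≈ 0.21818)
D(l, L) = -813/55 - L (D(l, L) = 2 + (12/55 - (L - 1*(-17))) = 2 + (12/55 - (L + 17)) = 2 + (12/55 - (17 + L)) = 2 + (12/55 + (-17 - L)) = 2 + (-923/55 - L) = -813/55 - L)
(48661 + D(105, 97))*(-37464 + 19093) = (48661 + (-813/55 - 1*97))*(-37464 + 19093) = (48661 + (-813/55 - 97))*(-18371) = (48661 - 6148/55)*(-18371) = (2670207/55)*(-18371) = -49054372797/55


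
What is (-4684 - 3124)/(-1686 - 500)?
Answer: 3904/1093 ≈ 3.5718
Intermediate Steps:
(-4684 - 3124)/(-1686 - 500) = -7808/(-2186) = -7808*(-1/2186) = 3904/1093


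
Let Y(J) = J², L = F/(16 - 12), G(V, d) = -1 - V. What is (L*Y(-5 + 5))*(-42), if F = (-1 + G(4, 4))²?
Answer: 0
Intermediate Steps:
F = 36 (F = (-1 + (-1 - 1*4))² = (-1 + (-1 - 4))² = (-1 - 5)² = (-6)² = 36)
L = 9 (L = 36/(16 - 12) = 36/4 = (¼)*36 = 9)
(L*Y(-5 + 5))*(-42) = (9*(-5 + 5)²)*(-42) = (9*0²)*(-42) = (9*0)*(-42) = 0*(-42) = 0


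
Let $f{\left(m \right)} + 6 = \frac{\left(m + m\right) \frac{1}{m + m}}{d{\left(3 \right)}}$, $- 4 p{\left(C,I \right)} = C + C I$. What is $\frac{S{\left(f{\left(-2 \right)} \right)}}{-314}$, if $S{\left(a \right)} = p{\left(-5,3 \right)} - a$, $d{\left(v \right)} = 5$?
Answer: $- \frac{27}{785} \approx -0.034395$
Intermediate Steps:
$p{\left(C,I \right)} = - \frac{C}{4} - \frac{C I}{4}$ ($p{\left(C,I \right)} = - \frac{C + C I}{4} = - \frac{C}{4} - \frac{C I}{4}$)
$f{\left(m \right)} = - \frac{29}{5}$ ($f{\left(m \right)} = -6 + \frac{\left(m + m\right) \frac{1}{m + m}}{5} = -6 + \frac{2 m}{2 m} \frac{1}{5} = -6 + 2 m \frac{1}{2 m} \frac{1}{5} = -6 + 1 \cdot \frac{1}{5} = -6 + \frac{1}{5} = - \frac{29}{5}$)
$S{\left(a \right)} = 5 - a$ ($S{\left(a \right)} = \left(- \frac{1}{4}\right) \left(-5\right) \left(1 + 3\right) - a = \left(- \frac{1}{4}\right) \left(-5\right) 4 - a = 5 - a$)
$\frac{S{\left(f{\left(-2 \right)} \right)}}{-314} = \frac{5 - - \frac{29}{5}}{-314} = \left(5 + \frac{29}{5}\right) \left(- \frac{1}{314}\right) = \frac{54}{5} \left(- \frac{1}{314}\right) = - \frac{27}{785}$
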